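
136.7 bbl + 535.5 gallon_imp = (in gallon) 6385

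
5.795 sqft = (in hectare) 5.384e-05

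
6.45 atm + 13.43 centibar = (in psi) 96.74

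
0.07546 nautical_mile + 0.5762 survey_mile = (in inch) 4.201e+04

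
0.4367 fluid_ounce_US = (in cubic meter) 1.291e-05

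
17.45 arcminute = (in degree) 0.2908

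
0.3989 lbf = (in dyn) 1.774e+05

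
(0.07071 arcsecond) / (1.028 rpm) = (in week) 5.265e-12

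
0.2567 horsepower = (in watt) 191.4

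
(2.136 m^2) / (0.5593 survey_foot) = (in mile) 0.007786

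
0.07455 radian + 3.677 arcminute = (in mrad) 75.62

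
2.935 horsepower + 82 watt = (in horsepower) 3.045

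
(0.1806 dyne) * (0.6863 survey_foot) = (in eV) 2.358e+12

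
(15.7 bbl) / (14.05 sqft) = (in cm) 191.2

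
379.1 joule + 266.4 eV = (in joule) 379.1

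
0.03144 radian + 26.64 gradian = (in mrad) 449.9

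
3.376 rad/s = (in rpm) 32.24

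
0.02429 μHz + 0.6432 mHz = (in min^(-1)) 0.03859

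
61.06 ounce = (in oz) 61.06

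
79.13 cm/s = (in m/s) 0.7913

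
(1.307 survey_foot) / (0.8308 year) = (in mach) 4.466e-11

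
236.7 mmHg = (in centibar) 31.56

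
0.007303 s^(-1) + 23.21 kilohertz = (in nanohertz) 2.321e+13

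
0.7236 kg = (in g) 723.6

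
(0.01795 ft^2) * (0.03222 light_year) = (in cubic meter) 5.083e+11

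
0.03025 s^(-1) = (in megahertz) 3.025e-08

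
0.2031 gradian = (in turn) 0.0005078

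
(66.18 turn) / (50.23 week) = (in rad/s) 1.369e-05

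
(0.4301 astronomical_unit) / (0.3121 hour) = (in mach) 1.682e+05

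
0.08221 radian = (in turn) 0.01308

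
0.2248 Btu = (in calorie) 56.69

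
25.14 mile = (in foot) 1.327e+05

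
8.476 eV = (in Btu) 1.287e-21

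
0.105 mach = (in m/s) 35.75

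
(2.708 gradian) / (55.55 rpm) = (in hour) 2.031e-06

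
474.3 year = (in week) 2.473e+04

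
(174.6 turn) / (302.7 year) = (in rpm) 1.097e-06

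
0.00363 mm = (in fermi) 3.63e+09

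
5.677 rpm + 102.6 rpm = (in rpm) 108.3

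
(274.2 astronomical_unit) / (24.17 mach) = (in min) 8.307e+07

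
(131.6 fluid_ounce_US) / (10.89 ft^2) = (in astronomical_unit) 2.571e-14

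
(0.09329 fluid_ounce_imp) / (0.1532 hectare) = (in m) 1.73e-09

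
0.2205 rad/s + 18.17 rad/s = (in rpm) 175.6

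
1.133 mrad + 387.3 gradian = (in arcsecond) 1.255e+06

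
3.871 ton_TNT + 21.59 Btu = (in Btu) 1.535e+07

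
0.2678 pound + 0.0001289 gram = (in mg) 1.215e+05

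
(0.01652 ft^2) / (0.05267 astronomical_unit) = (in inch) 7.669e-12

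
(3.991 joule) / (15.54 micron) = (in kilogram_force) 2.619e+04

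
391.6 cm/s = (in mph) 8.76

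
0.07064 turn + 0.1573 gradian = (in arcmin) 1534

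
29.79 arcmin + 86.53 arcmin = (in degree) 1.939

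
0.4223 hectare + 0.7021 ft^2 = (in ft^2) 4.546e+04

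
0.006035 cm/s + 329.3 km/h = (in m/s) 91.47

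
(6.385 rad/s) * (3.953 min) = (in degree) 8.677e+04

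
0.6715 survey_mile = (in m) 1081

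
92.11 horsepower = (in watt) 6.869e+04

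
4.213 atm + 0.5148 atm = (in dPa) 4.79e+06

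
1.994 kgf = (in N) 19.55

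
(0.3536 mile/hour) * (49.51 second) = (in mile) 0.004863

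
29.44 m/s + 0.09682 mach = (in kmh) 224.7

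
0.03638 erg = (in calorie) 8.695e-10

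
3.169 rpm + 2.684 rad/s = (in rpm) 28.8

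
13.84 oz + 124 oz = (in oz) 137.8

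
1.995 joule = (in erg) 1.995e+07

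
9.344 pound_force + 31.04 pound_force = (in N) 179.6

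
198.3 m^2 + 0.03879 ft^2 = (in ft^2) 2135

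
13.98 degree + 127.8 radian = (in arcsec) 2.641e+07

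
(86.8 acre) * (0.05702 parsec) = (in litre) 6.18e+23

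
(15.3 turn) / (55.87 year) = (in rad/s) 5.456e-08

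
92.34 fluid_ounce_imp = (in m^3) 0.002624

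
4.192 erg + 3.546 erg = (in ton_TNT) 1.849e-16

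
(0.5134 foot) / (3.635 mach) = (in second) 0.0001264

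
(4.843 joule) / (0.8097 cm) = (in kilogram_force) 60.99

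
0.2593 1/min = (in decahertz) 0.0004322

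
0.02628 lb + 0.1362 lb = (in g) 73.7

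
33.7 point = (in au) 7.947e-14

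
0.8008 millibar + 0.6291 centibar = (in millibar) 7.092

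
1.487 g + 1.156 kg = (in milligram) 1.157e+06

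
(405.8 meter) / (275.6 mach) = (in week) 7.15e-09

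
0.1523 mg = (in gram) 0.0001523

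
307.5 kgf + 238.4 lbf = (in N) 4076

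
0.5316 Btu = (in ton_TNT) 1.341e-07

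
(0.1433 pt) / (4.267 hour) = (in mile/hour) 7.362e-09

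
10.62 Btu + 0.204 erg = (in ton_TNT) 2.678e-06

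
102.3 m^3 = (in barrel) 643.4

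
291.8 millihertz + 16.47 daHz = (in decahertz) 16.5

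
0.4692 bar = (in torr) 351.9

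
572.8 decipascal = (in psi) 0.008308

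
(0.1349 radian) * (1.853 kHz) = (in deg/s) 1.432e+04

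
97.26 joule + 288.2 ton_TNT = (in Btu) 1.143e+09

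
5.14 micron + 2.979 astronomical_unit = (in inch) 1.755e+13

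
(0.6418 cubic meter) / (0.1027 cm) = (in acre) 0.1544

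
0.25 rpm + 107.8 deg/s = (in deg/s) 109.3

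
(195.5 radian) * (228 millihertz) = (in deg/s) 2554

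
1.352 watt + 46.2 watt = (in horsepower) 0.06377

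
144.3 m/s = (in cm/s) 1.443e+04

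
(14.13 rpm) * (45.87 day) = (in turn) 9.333e+05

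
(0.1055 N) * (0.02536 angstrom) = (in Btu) 2.536e-16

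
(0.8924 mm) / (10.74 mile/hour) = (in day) 2.151e-09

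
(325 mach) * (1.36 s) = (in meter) 1.505e+05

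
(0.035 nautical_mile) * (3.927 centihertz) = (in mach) 0.007476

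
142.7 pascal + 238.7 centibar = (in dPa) 2.388e+06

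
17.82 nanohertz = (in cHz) 1.782e-06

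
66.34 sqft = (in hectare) 0.0006163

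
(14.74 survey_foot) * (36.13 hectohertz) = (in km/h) 5.844e+04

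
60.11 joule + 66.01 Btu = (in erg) 6.97e+11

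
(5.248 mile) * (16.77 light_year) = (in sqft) 1.442e+22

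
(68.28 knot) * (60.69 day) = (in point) 5.221e+11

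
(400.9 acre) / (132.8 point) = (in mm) 3.463e+10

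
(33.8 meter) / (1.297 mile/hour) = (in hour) 0.01619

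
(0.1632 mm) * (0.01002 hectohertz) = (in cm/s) 0.01635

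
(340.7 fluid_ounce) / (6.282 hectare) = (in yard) 1.754e-07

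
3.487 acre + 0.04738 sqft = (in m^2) 1.411e+04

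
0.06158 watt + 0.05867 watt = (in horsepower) 0.0001613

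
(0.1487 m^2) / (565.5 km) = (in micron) 0.263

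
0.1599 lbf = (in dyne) 7.113e+04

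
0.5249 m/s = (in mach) 0.001542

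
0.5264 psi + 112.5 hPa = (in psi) 2.158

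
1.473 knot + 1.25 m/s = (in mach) 0.005897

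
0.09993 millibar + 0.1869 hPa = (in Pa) 28.68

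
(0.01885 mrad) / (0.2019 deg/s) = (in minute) 8.916e-05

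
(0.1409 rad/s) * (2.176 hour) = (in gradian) 7.027e+04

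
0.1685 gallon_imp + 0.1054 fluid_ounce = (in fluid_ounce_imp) 27.07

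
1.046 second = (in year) 3.317e-08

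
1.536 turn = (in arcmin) 3.318e+04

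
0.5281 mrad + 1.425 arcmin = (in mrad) 0.9426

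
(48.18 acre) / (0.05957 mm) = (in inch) 1.289e+11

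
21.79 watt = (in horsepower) 0.02922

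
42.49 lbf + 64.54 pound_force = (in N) 476.1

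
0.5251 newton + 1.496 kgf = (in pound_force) 3.416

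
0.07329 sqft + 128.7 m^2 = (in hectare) 0.01287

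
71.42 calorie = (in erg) 2.988e+09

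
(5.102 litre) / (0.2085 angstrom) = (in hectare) 2.447e+04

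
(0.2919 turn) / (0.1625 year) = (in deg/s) 2.051e-05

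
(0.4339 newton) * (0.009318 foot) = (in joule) 0.001232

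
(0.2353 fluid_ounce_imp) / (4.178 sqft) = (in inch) 0.0006781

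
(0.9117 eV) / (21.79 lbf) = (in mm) 1.507e-18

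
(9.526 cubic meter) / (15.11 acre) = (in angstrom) 1.558e+06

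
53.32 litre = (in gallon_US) 14.09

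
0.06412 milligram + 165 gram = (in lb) 0.3638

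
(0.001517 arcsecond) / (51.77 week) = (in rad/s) 2.349e-16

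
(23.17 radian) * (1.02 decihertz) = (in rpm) 22.57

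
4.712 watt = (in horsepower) 0.006319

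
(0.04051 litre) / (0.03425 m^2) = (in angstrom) 1.183e+07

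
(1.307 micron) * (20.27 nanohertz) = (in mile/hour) 5.926e-14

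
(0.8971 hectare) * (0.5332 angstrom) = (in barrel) 3.009e-06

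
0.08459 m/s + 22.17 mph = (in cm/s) 999.5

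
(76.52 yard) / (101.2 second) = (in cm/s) 69.14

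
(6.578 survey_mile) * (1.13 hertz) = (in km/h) 4.307e+04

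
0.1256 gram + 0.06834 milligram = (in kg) 0.0001257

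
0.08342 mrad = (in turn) 1.328e-05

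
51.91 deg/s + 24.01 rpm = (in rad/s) 3.42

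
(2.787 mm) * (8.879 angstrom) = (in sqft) 2.664e-11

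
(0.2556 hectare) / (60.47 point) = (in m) 1.198e+05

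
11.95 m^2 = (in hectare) 0.001195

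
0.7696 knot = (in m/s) 0.3959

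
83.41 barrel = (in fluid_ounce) 4.484e+05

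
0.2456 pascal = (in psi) 3.562e-05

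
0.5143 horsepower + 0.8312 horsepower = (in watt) 1003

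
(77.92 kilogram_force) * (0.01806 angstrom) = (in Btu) 1.308e-12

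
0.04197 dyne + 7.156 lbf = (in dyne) 3.183e+06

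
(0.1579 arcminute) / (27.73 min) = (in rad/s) 2.761e-08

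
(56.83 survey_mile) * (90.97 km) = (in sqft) 8.956e+10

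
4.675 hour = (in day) 0.1948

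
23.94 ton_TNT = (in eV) 6.252e+29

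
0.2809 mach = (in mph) 214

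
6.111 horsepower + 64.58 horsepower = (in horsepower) 70.69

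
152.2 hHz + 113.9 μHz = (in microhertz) 1.522e+10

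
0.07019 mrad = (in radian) 7.019e-05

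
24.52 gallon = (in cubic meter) 0.09282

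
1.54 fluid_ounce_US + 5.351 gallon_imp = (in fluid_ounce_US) 824.1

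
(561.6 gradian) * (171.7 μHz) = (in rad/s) 0.001515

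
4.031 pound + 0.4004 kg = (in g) 2229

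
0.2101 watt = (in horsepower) 0.0002817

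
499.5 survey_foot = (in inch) 5994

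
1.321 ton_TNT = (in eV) 3.45e+28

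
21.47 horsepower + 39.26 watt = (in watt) 1.605e+04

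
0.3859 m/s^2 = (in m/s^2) 0.3859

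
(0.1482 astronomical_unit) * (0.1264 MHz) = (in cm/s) 2.802e+17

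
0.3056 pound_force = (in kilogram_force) 0.1386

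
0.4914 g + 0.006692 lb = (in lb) 0.007775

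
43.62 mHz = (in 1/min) 2.617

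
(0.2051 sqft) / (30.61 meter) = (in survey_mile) 3.868e-07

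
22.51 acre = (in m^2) 9.109e+04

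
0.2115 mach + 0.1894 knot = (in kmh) 259.6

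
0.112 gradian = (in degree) 0.1008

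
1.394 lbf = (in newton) 6.201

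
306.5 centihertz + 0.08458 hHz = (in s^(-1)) 11.52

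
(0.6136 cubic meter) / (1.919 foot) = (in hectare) 0.0001049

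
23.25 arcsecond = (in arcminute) 0.3875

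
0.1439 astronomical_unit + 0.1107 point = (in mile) 1.338e+07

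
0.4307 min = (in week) 4.273e-05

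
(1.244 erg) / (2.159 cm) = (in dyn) 0.5762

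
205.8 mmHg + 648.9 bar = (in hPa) 6.492e+05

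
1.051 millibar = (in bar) 0.001051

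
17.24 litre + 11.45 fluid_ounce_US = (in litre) 17.58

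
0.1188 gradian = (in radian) 0.001866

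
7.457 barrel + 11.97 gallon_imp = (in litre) 1240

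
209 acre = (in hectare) 84.58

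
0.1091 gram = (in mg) 109.1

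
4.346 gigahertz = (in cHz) 4.346e+11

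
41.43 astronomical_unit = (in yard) 6.778e+12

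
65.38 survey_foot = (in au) 1.332e-10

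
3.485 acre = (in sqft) 1.518e+05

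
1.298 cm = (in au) 8.677e-14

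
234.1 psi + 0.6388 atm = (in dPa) 1.679e+07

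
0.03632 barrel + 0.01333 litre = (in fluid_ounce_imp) 203.7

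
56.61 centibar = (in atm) 0.5587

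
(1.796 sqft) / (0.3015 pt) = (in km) 1.569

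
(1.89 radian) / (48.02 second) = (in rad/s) 0.03936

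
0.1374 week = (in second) 8.31e+04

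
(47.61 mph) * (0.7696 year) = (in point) 1.464e+12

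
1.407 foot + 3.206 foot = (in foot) 4.613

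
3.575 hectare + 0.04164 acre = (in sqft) 3.866e+05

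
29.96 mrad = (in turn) 0.004768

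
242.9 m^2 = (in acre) 0.06002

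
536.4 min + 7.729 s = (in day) 0.3726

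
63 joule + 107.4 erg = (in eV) 3.932e+20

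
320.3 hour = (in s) 1.153e+06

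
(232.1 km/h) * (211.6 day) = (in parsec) 3.82e-08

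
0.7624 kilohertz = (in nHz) 7.624e+11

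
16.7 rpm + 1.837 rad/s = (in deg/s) 205.5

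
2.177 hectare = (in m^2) 2.177e+04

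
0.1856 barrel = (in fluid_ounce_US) 997.8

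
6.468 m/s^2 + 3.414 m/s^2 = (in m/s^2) 9.882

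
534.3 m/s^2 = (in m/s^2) 534.3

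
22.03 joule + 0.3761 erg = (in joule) 22.03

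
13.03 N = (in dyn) 1.303e+06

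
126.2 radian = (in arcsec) 2.603e+07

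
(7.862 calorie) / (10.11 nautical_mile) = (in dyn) 175.7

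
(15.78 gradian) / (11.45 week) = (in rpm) 3.418e-07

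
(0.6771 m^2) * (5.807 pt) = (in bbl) 0.008725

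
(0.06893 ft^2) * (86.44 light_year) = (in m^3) 5.237e+15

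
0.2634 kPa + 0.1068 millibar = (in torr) 2.056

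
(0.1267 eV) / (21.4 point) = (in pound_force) 6.045e-19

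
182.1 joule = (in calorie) 43.52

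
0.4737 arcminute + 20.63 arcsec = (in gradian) 0.01514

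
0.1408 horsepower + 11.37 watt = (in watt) 116.4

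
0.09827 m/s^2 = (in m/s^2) 0.09827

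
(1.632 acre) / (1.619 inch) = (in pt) 4.553e+08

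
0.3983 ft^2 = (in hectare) 3.7e-06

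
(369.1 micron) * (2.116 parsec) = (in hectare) 2.41e+09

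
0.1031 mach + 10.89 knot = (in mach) 0.1196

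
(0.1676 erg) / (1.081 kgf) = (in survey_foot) 5.187e-09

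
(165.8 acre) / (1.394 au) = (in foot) 1.056e-05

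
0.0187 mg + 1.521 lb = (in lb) 1.521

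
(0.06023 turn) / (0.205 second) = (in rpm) 17.63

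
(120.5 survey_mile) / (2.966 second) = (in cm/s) 6.538e+06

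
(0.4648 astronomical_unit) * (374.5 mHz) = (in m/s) 2.604e+10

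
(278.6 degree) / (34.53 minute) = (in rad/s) 0.002347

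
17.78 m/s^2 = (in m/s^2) 17.78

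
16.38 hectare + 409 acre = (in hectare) 181.9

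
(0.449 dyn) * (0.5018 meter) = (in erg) 22.53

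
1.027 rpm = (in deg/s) 6.162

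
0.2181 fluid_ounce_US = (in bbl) 4.057e-05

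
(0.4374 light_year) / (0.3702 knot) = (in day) 2.515e+11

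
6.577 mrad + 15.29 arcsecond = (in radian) 0.006651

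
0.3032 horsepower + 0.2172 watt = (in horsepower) 0.3035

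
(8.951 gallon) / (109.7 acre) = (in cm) 7.632e-06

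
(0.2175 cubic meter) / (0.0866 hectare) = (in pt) 0.7119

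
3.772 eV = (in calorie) 1.444e-19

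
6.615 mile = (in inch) 4.191e+05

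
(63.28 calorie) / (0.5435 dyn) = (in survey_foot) 1.598e+08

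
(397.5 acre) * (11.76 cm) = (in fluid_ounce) 6.397e+09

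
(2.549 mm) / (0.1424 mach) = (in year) 1.667e-12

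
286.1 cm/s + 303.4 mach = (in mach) 303.4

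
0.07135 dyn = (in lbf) 1.604e-07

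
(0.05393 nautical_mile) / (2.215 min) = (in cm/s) 75.15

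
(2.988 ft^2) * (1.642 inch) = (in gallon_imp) 2.547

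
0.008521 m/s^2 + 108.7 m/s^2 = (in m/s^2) 108.7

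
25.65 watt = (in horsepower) 0.0344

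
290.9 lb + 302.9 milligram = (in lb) 290.9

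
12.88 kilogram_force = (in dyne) 1.263e+07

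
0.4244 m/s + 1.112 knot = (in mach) 0.002926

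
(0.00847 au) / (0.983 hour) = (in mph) 8.01e+05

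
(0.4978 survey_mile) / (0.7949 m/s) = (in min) 16.8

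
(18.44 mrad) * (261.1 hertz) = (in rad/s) 4.815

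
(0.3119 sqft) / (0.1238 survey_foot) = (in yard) 0.8398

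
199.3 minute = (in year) 0.0003792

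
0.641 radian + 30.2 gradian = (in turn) 0.1775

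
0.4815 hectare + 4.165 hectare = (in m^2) 4.646e+04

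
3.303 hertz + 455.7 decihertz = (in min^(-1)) 2932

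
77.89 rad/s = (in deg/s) 4463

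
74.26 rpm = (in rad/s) 7.776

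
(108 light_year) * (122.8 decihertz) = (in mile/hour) 2.807e+19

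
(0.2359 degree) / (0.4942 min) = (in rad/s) 0.0001389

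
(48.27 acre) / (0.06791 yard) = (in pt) 8.917e+09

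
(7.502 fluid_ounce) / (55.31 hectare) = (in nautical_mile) 2.166e-13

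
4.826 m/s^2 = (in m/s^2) 4.826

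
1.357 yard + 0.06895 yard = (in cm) 130.4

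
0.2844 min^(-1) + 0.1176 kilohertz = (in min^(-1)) 7056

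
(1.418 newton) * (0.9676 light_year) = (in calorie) 3.102e+15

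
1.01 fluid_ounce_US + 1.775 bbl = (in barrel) 1.775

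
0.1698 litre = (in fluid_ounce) 5.742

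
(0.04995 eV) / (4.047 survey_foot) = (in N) 6.488e-21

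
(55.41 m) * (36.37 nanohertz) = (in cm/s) 0.0002015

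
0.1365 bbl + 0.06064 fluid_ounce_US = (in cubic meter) 0.0217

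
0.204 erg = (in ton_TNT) 4.876e-18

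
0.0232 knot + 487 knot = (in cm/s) 2.505e+04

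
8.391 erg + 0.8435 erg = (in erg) 9.234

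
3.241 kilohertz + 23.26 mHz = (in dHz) 3.241e+04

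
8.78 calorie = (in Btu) 0.03482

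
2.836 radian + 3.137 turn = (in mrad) 2.255e+04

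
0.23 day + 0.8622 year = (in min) 4.535e+05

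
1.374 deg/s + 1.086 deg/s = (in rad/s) 0.04294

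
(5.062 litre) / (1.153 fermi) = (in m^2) 4.39e+12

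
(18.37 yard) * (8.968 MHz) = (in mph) 3.37e+08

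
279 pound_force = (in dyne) 1.241e+08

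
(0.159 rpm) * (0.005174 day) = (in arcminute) 2.559e+04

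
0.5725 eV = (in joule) 9.172e-20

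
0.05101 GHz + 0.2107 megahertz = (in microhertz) 5.122e+13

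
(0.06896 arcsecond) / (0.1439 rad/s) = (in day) 2.689e-11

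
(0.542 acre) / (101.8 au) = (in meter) 1.44e-10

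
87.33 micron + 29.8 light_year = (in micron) 2.819e+23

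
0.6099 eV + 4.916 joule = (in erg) 4.916e+07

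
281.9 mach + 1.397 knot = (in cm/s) 9.599e+06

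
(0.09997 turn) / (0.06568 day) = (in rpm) 0.001057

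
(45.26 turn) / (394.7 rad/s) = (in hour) 0.0002001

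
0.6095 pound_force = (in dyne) 2.711e+05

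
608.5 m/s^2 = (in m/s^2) 608.5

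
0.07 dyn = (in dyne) 0.07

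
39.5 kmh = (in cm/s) 1097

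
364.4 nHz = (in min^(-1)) 2.186e-05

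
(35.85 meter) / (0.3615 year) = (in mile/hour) 7.034e-06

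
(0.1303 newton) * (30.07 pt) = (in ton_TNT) 3.304e-13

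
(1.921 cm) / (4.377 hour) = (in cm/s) 0.0001219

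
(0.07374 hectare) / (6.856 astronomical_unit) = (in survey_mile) 4.467e-13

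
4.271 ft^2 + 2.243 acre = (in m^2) 9077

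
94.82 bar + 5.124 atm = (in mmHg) 7.502e+04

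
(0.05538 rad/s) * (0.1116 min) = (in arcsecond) 7.649e+04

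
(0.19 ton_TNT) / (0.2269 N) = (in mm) 3.504e+12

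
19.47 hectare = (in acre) 48.11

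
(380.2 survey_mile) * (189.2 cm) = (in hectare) 115.8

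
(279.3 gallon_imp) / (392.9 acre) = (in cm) 7.986e-05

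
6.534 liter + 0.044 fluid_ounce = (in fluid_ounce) 221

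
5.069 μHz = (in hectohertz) 5.069e-08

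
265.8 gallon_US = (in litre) 1006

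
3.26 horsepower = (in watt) 2431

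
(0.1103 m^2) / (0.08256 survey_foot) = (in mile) 0.002724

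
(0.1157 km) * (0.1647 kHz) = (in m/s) 1.906e+04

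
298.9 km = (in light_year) 3.159e-11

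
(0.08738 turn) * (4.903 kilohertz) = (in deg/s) 1.542e+05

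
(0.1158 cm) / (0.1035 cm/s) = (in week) 1.85e-06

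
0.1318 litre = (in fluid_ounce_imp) 4.639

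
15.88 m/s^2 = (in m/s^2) 15.88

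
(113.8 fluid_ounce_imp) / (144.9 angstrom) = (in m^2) 2.231e+05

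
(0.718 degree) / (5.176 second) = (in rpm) 0.02312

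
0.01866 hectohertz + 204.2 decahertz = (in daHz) 204.4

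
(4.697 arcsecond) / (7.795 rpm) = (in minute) 4.649e-07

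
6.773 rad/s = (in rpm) 64.68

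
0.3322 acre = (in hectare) 0.1344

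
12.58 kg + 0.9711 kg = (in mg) 1.355e+07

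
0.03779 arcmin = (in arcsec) 2.267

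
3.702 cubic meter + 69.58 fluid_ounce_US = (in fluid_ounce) 1.252e+05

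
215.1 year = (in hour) 1.884e+06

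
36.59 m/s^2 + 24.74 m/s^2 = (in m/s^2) 61.33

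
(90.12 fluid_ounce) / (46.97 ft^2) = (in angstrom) 6.108e+06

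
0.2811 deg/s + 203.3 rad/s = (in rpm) 1941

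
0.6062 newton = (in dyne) 6.062e+04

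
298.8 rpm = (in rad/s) 31.29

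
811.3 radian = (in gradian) 5.165e+04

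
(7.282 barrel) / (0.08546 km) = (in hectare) 1.355e-06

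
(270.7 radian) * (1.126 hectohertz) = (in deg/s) 1.746e+06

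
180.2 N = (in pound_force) 40.51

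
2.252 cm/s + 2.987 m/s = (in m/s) 3.01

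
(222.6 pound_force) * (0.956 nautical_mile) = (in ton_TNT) 0.000419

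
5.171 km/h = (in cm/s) 143.6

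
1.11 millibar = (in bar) 0.00111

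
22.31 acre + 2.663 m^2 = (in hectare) 9.029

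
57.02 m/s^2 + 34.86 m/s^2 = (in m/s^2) 91.88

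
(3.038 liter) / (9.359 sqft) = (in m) 0.003494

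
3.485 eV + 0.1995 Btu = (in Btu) 0.1995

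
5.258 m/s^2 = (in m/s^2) 5.258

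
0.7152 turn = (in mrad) 4494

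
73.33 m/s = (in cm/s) 7333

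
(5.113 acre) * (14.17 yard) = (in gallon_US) 7.082e+07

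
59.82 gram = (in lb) 0.1319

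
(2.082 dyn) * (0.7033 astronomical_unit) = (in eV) 1.367e+25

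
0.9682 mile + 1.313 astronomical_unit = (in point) 5.568e+14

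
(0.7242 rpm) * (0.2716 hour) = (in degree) 4249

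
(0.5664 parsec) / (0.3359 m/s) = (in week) 8.603e+10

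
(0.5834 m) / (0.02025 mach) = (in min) 0.00141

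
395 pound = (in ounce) 6320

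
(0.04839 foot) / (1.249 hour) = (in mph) 7.338e-06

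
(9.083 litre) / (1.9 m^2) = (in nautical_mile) 2.581e-06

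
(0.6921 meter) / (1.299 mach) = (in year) 4.962e-11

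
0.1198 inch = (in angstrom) 3.043e+07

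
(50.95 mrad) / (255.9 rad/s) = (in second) 0.0001991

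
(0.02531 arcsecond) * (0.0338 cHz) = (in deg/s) 2.376e-09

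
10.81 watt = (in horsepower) 0.0145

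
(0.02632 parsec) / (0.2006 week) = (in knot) 1.301e+10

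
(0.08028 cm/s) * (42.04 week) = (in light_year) 2.158e-12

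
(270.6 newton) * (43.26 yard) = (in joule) 1.07e+04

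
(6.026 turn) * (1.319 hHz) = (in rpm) 4.769e+04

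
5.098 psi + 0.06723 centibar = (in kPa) 35.22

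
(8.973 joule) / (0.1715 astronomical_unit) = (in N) 3.497e-10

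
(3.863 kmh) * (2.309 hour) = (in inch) 3.512e+05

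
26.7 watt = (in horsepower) 0.03581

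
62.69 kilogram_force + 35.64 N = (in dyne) 6.504e+07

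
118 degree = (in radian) 2.059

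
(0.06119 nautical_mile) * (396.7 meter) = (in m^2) 4.496e+04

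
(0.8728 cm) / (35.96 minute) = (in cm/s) 0.0004045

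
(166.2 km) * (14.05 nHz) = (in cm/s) 0.2335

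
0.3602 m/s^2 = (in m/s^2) 0.3602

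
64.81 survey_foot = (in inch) 777.7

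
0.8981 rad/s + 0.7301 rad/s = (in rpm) 15.55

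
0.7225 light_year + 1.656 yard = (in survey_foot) 2.243e+16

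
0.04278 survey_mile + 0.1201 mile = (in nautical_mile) 0.1415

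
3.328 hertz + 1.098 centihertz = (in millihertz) 3339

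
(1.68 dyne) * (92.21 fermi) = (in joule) 1.549e-18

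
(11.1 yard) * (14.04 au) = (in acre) 5.268e+09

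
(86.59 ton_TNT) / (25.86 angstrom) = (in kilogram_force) 1.429e+19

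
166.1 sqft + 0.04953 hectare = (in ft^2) 5497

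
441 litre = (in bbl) 2.774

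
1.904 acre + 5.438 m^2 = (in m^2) 7711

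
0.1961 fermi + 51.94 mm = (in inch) 2.045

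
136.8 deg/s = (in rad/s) 2.388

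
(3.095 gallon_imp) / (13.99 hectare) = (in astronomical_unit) 6.723e-19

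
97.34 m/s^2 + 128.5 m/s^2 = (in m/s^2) 225.8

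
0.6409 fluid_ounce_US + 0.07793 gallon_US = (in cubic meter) 0.000314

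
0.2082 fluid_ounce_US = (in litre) 0.006157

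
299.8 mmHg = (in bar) 0.3997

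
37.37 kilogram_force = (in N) 366.5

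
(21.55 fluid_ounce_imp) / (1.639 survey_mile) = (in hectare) 2.321e-11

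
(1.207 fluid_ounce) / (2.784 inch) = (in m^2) 0.0005048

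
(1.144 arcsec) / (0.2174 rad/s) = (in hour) 7.087e-09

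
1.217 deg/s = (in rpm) 0.2028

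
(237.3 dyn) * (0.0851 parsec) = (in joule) 6.231e+12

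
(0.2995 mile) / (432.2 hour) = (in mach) 9.098e-07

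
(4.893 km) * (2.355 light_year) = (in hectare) 1.09e+16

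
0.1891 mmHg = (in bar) 0.0002521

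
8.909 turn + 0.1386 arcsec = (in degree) 3207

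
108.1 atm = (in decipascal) 1.095e+08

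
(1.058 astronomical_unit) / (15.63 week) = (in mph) 3.745e+04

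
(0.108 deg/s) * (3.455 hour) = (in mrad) 2.345e+04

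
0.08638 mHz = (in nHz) 8.638e+04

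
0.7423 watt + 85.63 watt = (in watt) 86.37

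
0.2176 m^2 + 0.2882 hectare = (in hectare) 0.2882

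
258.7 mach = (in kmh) 3.171e+05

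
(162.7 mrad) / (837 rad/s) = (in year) 6.164e-12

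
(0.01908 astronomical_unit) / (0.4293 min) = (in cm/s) 1.108e+10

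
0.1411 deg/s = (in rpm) 0.02352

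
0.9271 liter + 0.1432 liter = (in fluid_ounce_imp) 37.67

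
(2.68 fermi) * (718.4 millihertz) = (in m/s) 1.925e-15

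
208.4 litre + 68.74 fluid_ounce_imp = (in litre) 210.4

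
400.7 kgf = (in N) 3930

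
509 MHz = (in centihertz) 5.09e+10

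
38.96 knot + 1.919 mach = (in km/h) 2424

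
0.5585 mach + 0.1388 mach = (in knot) 461.5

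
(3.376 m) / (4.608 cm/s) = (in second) 73.26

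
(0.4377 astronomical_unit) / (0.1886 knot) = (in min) 1.125e+10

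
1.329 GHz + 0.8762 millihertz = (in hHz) 1.329e+07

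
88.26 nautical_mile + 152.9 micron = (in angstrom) 1.635e+15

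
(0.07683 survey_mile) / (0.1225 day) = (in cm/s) 1.168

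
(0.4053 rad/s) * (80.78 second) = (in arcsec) 6.753e+06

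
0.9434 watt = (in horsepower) 0.001265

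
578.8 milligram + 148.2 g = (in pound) 0.328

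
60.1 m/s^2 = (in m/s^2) 60.1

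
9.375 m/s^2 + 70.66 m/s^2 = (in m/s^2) 80.03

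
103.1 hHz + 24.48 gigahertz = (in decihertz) 2.448e+11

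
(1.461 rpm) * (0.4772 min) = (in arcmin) 1.506e+04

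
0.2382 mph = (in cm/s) 10.65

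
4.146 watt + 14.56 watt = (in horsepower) 0.02509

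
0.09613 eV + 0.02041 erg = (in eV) 1.274e+10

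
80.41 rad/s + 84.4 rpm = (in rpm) 852.3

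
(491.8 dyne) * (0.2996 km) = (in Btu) 0.001397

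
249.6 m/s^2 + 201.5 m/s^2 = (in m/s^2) 451.1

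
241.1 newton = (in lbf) 54.2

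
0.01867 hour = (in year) 2.131e-06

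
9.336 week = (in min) 9.411e+04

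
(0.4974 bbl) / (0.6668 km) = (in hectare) 1.186e-08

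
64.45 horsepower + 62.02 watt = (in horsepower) 64.53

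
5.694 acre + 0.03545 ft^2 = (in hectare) 2.304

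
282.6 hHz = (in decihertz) 2.826e+05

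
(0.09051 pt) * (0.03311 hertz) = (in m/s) 1.057e-06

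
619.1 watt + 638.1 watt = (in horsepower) 1.686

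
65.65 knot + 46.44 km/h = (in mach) 0.1371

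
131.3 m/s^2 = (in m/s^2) 131.3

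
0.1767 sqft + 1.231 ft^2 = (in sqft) 1.408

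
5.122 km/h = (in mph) 3.183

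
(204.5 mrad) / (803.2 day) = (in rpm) 2.814e-08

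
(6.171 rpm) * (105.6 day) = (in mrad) 5.896e+09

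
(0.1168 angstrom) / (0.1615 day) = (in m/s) 8.371e-16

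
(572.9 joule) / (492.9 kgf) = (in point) 336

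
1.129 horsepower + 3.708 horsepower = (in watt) 3607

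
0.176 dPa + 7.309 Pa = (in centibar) 0.007327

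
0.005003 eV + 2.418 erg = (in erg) 2.418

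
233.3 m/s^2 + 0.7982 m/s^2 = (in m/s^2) 234.1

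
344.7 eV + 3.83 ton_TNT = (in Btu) 1.519e+07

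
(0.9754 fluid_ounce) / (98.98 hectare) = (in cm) 2.914e-09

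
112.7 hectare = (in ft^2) 1.213e+07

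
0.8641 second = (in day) 1e-05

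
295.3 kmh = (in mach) 0.2409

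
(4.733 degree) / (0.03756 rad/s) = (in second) 2.199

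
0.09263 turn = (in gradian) 37.05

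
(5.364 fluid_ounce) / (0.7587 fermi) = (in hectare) 2.091e+07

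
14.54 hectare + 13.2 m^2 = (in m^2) 1.454e+05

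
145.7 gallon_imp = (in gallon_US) 175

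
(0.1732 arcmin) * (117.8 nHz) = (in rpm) 5.667e-11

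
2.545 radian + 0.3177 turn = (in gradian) 289.1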